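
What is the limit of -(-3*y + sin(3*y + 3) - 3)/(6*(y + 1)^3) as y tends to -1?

Direct substitution gives 0/0.
Apply L'Hôpital: lim (3*cos(3*y + 3) - 3)/(-18*(y + 1)^2), still 0/0.
Apply L'Hôpital: lim (-9*sin(3*y + 3))/(-36*y - 36), still 0/0.
After 3 applications of L'Hôpital's rule the quotient is (-27*cos(3*y + 3))/(-36); substituting y = -1 gives 3/4.

3/4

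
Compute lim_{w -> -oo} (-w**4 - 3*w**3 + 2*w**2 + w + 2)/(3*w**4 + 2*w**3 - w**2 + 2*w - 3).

Numerator and denominator both have degree 4.
Dividing every term by w^4, all lower-order terms vanish and the limit is the ratio of leading coefficients, -1/(3) = -1/3.

-1/3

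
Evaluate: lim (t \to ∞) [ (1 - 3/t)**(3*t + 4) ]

e^(-9)

The base → 1 and the exponent → ∞: a 1^∞ form.
Take logarithms: (3t + 4)·ln(1 - 3/t). Since ln(1+u) ~ u for small u, this behaves like (3t)·(-3/t) → -9.
So the limit is e^(-9).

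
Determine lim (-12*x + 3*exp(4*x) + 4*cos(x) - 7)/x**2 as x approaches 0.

Substitution gives 0/0 (the numerator vanishes to order 2).
Expand each term to order x^2: the coefficient of x^2 in 3·e^(4x) is 24 and in 4·cos(x) is -2.
Lower-order terms cancel with the polynomial part, so the numerator is (22)·x^2 + o(x^2), and the limit is (22)/(1) = 22.

22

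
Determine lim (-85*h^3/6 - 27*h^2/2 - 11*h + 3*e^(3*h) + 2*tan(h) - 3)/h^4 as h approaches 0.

Substitution gives 0/0 (the numerator vanishes to order 4).
Expand each term to order h^4: the coefficient of h^4 in 3·e^(3h) is 81/8 and in 2·tan(h) is 0.
Lower-order terms cancel with the polynomial part, so the numerator is (81/8)·h^4 + o(h^4), and the limit is (81/8)/(1) = 81/8.

81/8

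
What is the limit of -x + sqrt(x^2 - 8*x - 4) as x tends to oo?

This has the form ∞ − ∞. Multiply and divide by the conjugate √(x^2 - 8*x - 4) + x.
That gives (-8x - 4) / (√(x^2 - 8*x - 4) + x).
Divide numerator and denominator by x: the limit is -8/(2·1) = -4.

-4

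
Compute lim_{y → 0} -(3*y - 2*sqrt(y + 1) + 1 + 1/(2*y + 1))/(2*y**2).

-17/8

Substitution gives 0/0; apply L'Hôpital's rule 2 times.
After differentiating numerator and denominator 2 times the quotient is (8/(2*y + 1)^3 + 1/(2*(y + 1)^(3/2)))/(-4); at y = 0 this is -17/8.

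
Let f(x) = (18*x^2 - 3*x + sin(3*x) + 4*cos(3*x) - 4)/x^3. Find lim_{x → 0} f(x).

Substitution gives 0/0 (the numerator vanishes to order 3).
Expand each term to order x^3: the coefficient of x^3 in 4·cos(3x) is 0 and in sin(3x) is -9/2.
Lower-order terms cancel with the polynomial part, so the numerator is (-9/2)·x^3 + o(x^3), and the limit is (-9/2)/(1) = -9/2.

-9/2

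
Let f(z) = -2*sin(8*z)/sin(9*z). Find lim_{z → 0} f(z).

Substitution gives 0/0.
Divide numerator and denominator by z: sin(8z)/z → 8 and sin(9z)/z → 9, so the limit is -2·8/9 = -16/9.

-16/9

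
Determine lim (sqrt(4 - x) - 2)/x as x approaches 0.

-1/4

A 0/0 form; rationalise with √(4 - x) + √4. This collapses the numerator to -x, leaving -1/(√(4 - x) + √4) → -1/(2√4) = -1/4.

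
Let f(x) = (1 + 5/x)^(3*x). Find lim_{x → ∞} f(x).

e^(15)

Write it as [(1 + 5/x)^x]^(3) · (1 + 5/x)^(0). The bracketed term tends to e^(5) and the second factor to 1, so the limit is e^(15).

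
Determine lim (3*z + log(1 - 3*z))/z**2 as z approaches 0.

Direct substitution gives 0/0.
Apply L'Hôpital: lim (3 - 3/(1 - 3*z))/(2*z), still 0/0.
After 2 applications of L'Hôpital's rule the quotient is (-9/(1 - 3*z)^2)/(2); substituting z = 0 gives -9/2.

-9/2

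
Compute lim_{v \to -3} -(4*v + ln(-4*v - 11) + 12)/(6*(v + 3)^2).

Direct substitution gives 0/0.
Apply L'Hôpital: lim (4 - 4/(-4*v - 11))/(-12*v - 36), still 0/0.
After 2 applications of L'Hôpital's rule the quotient is (-16/(-4*v - 11)^2)/(-12); substituting v = -3 gives 4/3.

4/3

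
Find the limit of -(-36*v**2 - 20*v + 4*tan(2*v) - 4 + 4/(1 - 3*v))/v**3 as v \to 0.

Substitution gives 0/0; apply L'Hôpital's rule 3 times.
After differentiating numerator and denominator 3 times the quotient is (192*tan(2*v)^2/cos(2*v)^2 + 64/cos(2*v)^2 + 648/(3*v - 1)^4)/(-6); at v = 0 this is -356/3.

-356/3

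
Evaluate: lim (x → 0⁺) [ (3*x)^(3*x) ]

1

Base → 0⁺ and exponent → 0⁺: a 0^0 form.
Take logs: 3x·ln(3x). This is 0·(−∞); rewriting as ln(3x)/(1/(3x)) and applying L'Hôpital gives 0.
Hence the limit is e^0 = 1.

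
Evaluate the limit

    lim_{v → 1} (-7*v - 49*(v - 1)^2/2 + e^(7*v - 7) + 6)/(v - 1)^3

343/6

Direct substitution gives 0/0.
Apply L'Hôpital: lim (-49*v + 7*e^(7*v - 7) + 42)/(3*(v - 1)^2), still 0/0.
Apply L'Hôpital: lim (49*e^(7*v - 7) - 49)/(6*v - 6), still 0/0.
After 3 applications of L'Hôpital's rule the quotient is (343*e^(7*v - 7))/(6); substituting v = 1 gives 343/6.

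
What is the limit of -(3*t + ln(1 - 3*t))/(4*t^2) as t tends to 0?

9/8

Direct substitution gives 0/0.
Apply L'Hôpital: lim (3 - 3/(1 - 3*t))/(-8*t), still 0/0.
After 2 applications of L'Hôpital's rule the quotient is (-9/(1 - 3*t)^2)/(-8); substituting t = 0 gives 9/8.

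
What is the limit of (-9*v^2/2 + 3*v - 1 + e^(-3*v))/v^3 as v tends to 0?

-9/2

Direct substitution gives 0/0.
Apply L'Hôpital: lim (-9*v + 3 - 3*e^(-3*v))/(3*v^2), still 0/0.
Apply L'Hôpital: lim (-9 + 9*e^(-3*v))/(6*v), still 0/0.
After 3 applications of L'Hôpital's rule the quotient is (-27*e^(-3*v))/(6); substituting v = 0 gives -9/2.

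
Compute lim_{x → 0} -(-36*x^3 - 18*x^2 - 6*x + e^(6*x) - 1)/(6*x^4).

-9

Direct substitution gives 0/0.
Apply L'Hôpital: lim (-108*x^2 - 36*x + 6*e^(6*x) - 6)/(-24*x^3), still 0/0.
Apply L'Hôpital: lim (-216*x + 36*e^(6*x) - 36)/(-72*x^2), still 0/0.
Apply L'Hôpital: lim (216*e^(6*x) - 216)/(-144*x), still 0/0.
After 4 applications of L'Hôpital's rule the quotient is (1296*e^(6*x))/(-144); substituting x = 0 gives -9.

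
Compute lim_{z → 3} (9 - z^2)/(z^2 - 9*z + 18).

2

Direct substitution gives 0/0, so factor. Both numerator and denominator have (z - 3) as a factor.
After cancelling, the expression reduces to (-z - 3)/(z - 6).
Substituting z = 3 gives 2.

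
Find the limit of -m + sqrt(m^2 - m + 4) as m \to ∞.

An ∞ − ∞ form. Rationalising with the conjugate, the difference becomes (-m + 4) / (√(m^2 - m + 4) + m).
For large m the denominator behaves like 2·m, so the quotient tends to -1/2 = -1/2.

-1/2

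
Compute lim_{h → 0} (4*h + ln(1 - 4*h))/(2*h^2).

-4

Direct substitution gives 0/0.
Apply L'Hôpital: lim (4 - 4/(1 - 4*h))/(4*h), still 0/0.
After 2 applications of L'Hôpital's rule the quotient is (-16/(1 - 4*h)^2)/(4); substituting h = 0 gives -4.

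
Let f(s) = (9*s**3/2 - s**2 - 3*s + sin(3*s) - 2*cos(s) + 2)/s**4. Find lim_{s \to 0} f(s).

-1/12

Substitution gives 0/0 (the numerator vanishes to order 4).
Expand each term to order s^4: the coefficient of s^4 in sin(3s) is 0 and in -2·cos(s) is -1/12.
Lower-order terms cancel with the polynomial part, so the numerator is (-1/12)·s^4 + o(s^4), and the limit is (-1/12)/(1) = -1/12.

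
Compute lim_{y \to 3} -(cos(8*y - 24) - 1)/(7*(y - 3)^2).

Direct substitution gives 0/0.
Apply L'Hôpital: lim (-8*sin(8*y - 24))/(42 - 14*y), still 0/0.
After 2 applications of L'Hôpital's rule the quotient is (-64*cos(8*y - 24))/(-14); substituting y = 3 gives 32/7.

32/7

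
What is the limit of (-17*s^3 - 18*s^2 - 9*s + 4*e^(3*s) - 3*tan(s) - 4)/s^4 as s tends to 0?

27/2

Substitution gives 0/0; apply L'Hôpital's rule 4 times.
After differentiating numerator and denominator 4 times the quotient is (324*e^(3*s) - 72*tan(s)^5 - 120*tan(s)^3 - 48*tan(s))/(24); at s = 0 this is 27/2.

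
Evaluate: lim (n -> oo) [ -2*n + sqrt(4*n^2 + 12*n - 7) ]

An ∞ − ∞ form. Rationalising with the conjugate, the difference becomes (12n - 7) / (√(4*n^2 + 12*n - 7) + 2n).
For large n the denominator behaves like 2·2n, so the quotient tends to 12/4 = 3.

3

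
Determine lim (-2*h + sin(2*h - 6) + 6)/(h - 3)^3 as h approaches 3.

-4/3

Direct substitution gives 0/0.
Apply L'Hôpital: lim (2*cos(2*h - 6) - 2)/(3*(h - 3)^2), still 0/0.
Apply L'Hôpital: lim (-4*sin(2*h - 6))/(6*h - 18), still 0/0.
After 3 applications of L'Hôpital's rule the quotient is (-8*cos(2*h - 6))/(6); substituting h = 3 gives -4/3.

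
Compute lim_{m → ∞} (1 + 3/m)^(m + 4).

Write it as [(1 + 3/m)^m]^(1) · (1 + 3/m)^(4). The bracketed term tends to e^(3) and the second factor to 1, so the limit is e^(3).

e^(3)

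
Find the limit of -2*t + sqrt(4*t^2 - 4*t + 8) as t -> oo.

-1

This has the form ∞ − ∞. Multiply and divide by the conjugate √(4*t^2 - 4*t + 8) + 2t.
That gives (-4t + 8) / (√(4*t^2 - 4*t + 8) + 2t).
Divide numerator and denominator by t: the limit is -4/(2·2) = -1.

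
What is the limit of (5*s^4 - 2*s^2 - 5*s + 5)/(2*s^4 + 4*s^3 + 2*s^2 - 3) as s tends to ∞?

Numerator and denominator both have degree 4.
Dividing every term by s^4, all lower-order terms vanish and the limit is the ratio of leading coefficients, 5/(2) = 5/2.

5/2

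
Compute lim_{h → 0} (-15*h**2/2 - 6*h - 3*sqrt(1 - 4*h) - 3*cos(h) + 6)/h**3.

12

Substitution gives 0/0; apply L'Hôpital's rule 3 times.
After differentiating numerator and denominator 3 times the quotient is (-3*sin(h) + 72/(1 - 4*h)^(5/2))/(6); at h = 0 this is 12.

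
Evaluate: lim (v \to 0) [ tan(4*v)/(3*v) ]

4/3

Substitution gives 0/0.
Since tan(u)/u → 1 as u → 0, tan(4v)/(4v) → 1 and the limit is 4/3.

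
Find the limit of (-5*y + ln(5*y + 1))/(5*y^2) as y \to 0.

-5/2

Direct substitution gives 0/0.
Apply L'Hôpital: lim (-5 + 5/(5*y + 1))/(10*y), still 0/0.
After 2 applications of L'Hôpital's rule the quotient is (-25/(5*y + 1)^2)/(10); substituting y = 0 gives -5/2.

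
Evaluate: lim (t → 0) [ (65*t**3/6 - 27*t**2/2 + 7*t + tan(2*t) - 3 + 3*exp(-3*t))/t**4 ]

Substitution gives 0/0; apply L'Hôpital's rule 4 times.
After differentiating numerator and denominator 4 times the quotient is ((128*(3*tan(2*t)^2 + 2)*e^(3*t)*tan(2*t)/cos(2*t)^2 + 243)*e^(-3*t))/(24); at t = 0 this is 81/8.

81/8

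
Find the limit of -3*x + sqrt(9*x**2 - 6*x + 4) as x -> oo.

-1

An ∞ − ∞ form. Rationalising with the conjugate, the difference becomes (-6x + 4) / (√(9*x^2 - 6*x + 4) + 3x).
For large x the denominator behaves like 2·3x, so the quotient tends to -6/6 = -1.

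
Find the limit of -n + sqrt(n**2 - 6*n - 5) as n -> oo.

-3

An ∞ − ∞ form. Rationalising with the conjugate, the difference becomes (-6n - 5) / (√(n^2 - 6*n - 5) + n).
For large n the denominator behaves like 2·n, so the quotient tends to -6/2 = -3.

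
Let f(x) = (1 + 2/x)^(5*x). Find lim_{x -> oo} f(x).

Let L be the limit and take ln: ln L = lim (5x)·ln(1 + 2/x) = lim (5x)·(2/x + O(1/x²)) = 10.
Hence L = e^(10).

e^(10)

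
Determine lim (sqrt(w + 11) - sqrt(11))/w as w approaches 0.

√(11)/22

A 0/0 form; rationalise with √(11 + w) + √11. This collapses the numerator to w, leaving 1/(√(11 + w) + √11) → 1/(2√11) = √(11)/22.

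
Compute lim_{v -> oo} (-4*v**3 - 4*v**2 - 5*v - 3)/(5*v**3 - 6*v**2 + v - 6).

-4/5

Numerator and denominator both have degree 3.
Dividing every term by v^3, all lower-order terms vanish and the limit is the ratio of leading coefficients, -4/(5) = -4/5.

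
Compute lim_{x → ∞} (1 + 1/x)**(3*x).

The base → 1 and the exponent → ∞: a 1^∞ form.
Take logarithms: (3x)·ln(1 + 1/x). Since ln(1+u) ~ u for small u, this behaves like (3x)·(1/x) → 3.
So the limit is e^(3).

e^(3)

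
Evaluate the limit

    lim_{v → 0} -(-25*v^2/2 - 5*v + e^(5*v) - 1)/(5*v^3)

-25/6

Direct substitution gives 0/0.
Apply L'Hôpital: lim (-25*v + 5*e^(5*v) - 5)/(-15*v^2), still 0/0.
Apply L'Hôpital: lim (25*e^(5*v) - 25)/(-30*v), still 0/0.
After 3 applications of L'Hôpital's rule the quotient is (125*e^(5*v))/(-30); substituting v = 0 gives -25/6.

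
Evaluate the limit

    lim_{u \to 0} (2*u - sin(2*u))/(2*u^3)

2/3

Direct substitution gives 0/0.
Apply L'Hôpital: lim (2 - 2*cos(2*u))/(6*u^2), still 0/0.
Apply L'Hôpital: lim (4*sin(2*u))/(12*u), still 0/0.
After 3 applications of L'Hôpital's rule the quotient is (8*cos(2*u))/(12); substituting u = 0 gives 2/3.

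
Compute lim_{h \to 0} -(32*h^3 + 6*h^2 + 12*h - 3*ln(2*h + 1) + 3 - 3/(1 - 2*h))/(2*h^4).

Substitution gives 0/0 (the numerator vanishes to order 4).
Expand each term to order h^4: the coefficient of h^4 in -3·ln(1 + 2h) is 12 and in -3·1/(1 - 2h) is -48.
Lower-order terms cancel with the polynomial part, so the numerator is (-36)·h^4 + o(h^4), and the limit is (-36)/(-2) = 18.

18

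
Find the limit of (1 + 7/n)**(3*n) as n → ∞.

e^(21)

Let L be the limit and take ln: ln L = lim (3n)·ln(1 + 7/n) = lim (3n)·(7/n + O(1/n²)) = 21.
Hence L = e^(21).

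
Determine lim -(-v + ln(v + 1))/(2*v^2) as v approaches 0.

1/4

Direct substitution gives 0/0.
Apply L'Hôpital: lim (-1 + 1/(v + 1))/(-4*v), still 0/0.
After 2 applications of L'Hôpital's rule the quotient is (-1/(v + 1)^2)/(-4); substituting v = 0 gives 1/4.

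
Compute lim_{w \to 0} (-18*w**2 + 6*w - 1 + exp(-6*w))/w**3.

-36

Direct substitution gives 0/0.
Apply L'Hôpital: lim (-36*w + 6 - 6*e^(-6*w))/(3*w^2), still 0/0.
Apply L'Hôpital: lim (-36 + 36*e^(-6*w))/(6*w), still 0/0.
After 3 applications of L'Hôpital's rule the quotient is (-216*e^(-6*w))/(6); substituting w = 0 gives -36.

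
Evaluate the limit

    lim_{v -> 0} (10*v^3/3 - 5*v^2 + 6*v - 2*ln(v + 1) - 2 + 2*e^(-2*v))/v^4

11/6

Substitution gives 0/0; apply L'Hôpital's rule 4 times.
After differentiating numerator and denominator 4 times the quotient is (32*e^(-2*v) + 12/(v + 1)^4)/(24); at v = 0 this is 11/6.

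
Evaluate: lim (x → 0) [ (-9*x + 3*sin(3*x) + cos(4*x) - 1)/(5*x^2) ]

-8/5

Substitution gives 0/0; apply L'Hôpital's rule 2 times.
After differentiating numerator and denominator 2 times the quotient is (-27*sin(3*x) - 16*cos(4*x))/(10); at x = 0 this is -8/5.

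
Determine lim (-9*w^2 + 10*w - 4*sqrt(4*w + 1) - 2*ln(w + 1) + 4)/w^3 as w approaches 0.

Substitution gives 0/0; apply L'Hôpital's rule 3 times.
After differentiating numerator and denominator 3 times the quotient is (-96/(4*w + 1)^(5/2) - 4/(w + 1)^3)/(6); at w = 0 this is -50/3.

-50/3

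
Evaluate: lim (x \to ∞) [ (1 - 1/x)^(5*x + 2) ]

Write it as [(1 - 1/x)^x]^(5) · (1 - 1/x)^(2). The bracketed term tends to e^(-1) and the second factor to 1, so the limit is e^(-5).

e^(-5)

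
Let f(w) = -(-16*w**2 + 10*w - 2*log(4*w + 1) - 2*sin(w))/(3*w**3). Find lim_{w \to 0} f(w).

Substitution gives 0/0 (the numerator vanishes to order 3).
Expand each term to order w^3: the coefficient of w^3 in -2·ln(1 + 4w) is -128/3 and in -2·sin(w) is 1/3.
Lower-order terms cancel with the polynomial part, so the numerator is (-127/3)·w^3 + o(w^3), and the limit is (-127/3)/(-3) = 127/9.

127/9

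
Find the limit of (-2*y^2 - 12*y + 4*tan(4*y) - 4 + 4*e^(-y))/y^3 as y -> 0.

254/3

Substitution gives 0/0 (the numerator vanishes to order 3).
Expand each term to order y^3: the coefficient of y^3 in 4·tan(4y) is 256/3 and in 4·e^(-y) is -2/3.
Lower-order terms cancel with the polynomial part, so the numerator is (254/3)·y^3 + o(y^3), and the limit is (254/3)/(1) = 254/3.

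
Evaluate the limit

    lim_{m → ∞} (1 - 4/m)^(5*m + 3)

Write it as [(1 - 4/m)^m]^(5) · (1 - 4/m)^(3). The bracketed term tends to e^(-4) and the second factor to 1, so the limit is e^(-20).

e^(-20)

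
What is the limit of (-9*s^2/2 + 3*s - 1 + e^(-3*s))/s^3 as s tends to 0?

-9/2

Direct substitution gives 0/0.
Apply L'Hôpital: lim (-9*s + 3 - 3*e^(-3*s))/(3*s^2), still 0/0.
Apply L'Hôpital: lim (-9 + 9*e^(-3*s))/(6*s), still 0/0.
After 3 applications of L'Hôpital's rule the quotient is (-27*e^(-3*s))/(6); substituting s = 0 gives -9/2.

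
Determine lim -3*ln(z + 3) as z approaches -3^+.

∞

As z → -3⁺, z + 3 → 0⁺ and ln(z + 3) → −∞.
Multiplying by -3 gives ∞.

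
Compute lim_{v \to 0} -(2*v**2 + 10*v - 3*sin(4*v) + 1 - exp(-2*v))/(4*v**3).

Substitution gives 0/0; apply L'Hôpital's rule 3 times.
After differentiating numerator and denominator 3 times the quotient is (192*cos(4*v) + 8*e^(-2*v))/(-24); at v = 0 this is -25/3.

-25/3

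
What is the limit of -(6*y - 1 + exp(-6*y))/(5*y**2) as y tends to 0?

Direct substitution gives 0/0.
Apply L'Hôpital: lim (6 - 6*e^(-6*y))/(-10*y), still 0/0.
After 2 applications of L'Hôpital's rule the quotient is (36*e^(-6*y))/(-10); substituting y = 0 gives -18/5.

-18/5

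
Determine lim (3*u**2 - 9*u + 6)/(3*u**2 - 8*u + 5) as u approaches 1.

At u = 1 both the top and bottom vanish — a removable singularity. Factoring out (u - 1) from each leaves (3*u - 6)/(3*u - 5), which at u = 1 equals 3/2.

3/2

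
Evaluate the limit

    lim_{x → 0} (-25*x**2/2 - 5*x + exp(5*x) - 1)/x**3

Direct substitution gives 0/0.
Apply L'Hôpital: lim (-25*x + 5*e^(5*x) - 5)/(3*x^2), still 0/0.
Apply L'Hôpital: lim (25*e^(5*x) - 25)/(6*x), still 0/0.
After 3 applications of L'Hôpital's rule the quotient is (125*e^(5*x))/(6); substituting x = 0 gives 125/6.

125/6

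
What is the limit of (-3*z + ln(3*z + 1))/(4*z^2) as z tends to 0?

Direct substitution gives 0/0.
Apply L'Hôpital: lim (-3 + 3/(3*z + 1))/(8*z), still 0/0.
After 2 applications of L'Hôpital's rule the quotient is (-9/(3*z + 1)^2)/(8); substituting z = 0 gives -9/8.

-9/8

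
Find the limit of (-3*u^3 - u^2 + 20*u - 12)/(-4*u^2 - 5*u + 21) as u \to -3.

Direct substitution gives 0/0, so factor. Both numerator and denominator have (u + 3) as a factor.
After cancelling, the expression reduces to (-3*u^2 + 8*u - 4)/(7 - 4*u).
Substituting u = -3 gives -55/19.

-55/19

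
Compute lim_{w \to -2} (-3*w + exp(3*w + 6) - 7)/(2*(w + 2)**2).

Direct substitution gives 0/0.
Apply L'Hôpital: lim (3*e^(3*w + 6) - 3)/(4*w + 8), still 0/0.
After 2 applications of L'Hôpital's rule the quotient is (9*e^(3*w + 6))/(4); substituting w = -2 gives 9/4.

9/4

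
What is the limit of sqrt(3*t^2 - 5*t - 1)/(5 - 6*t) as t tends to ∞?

-√(3)/6

For large |t|, √(3*t^2 - 5*t - 1) ≈ √3·|t| and the denominator ≈ -6t.
Since t → +∞, |t| = t, giving √3/(-6) = -√(3)/6.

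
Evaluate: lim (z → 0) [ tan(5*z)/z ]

Substitution gives 0/0.
Since tan(u)/u → 1 as u → 0, tan(5z)/(5z) → 1 and the limit is 5.

5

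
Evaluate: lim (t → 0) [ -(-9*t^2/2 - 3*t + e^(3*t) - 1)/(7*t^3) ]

Direct substitution gives 0/0.
Apply L'Hôpital: lim (-9*t + 3*e^(3*t) - 3)/(-21*t^2), still 0/0.
Apply L'Hôpital: lim (9*e^(3*t) - 9)/(-42*t), still 0/0.
After 3 applications of L'Hôpital's rule the quotient is (27*e^(3*t))/(-42); substituting t = 0 gives -9/14.

-9/14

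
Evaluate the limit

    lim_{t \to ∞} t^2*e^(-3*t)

0

Write as t^2/e^{3t}, an ∞/∞ form.
Exponential growth dominates any polynomial, so repeated L'Hôpital (or the standard result) gives 0.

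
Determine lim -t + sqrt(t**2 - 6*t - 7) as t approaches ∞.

-3

This has the form ∞ − ∞. Multiply and divide by the conjugate √(t^2 - 6*t - 7) + t.
That gives (-6t - 7) / (√(t^2 - 6*t - 7) + t).
Divide numerator and denominator by t: the limit is -6/(2·1) = -3.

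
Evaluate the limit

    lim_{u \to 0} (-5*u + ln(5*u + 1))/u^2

-25/2

Direct substitution gives 0/0.
Apply L'Hôpital: lim (-5 + 5/(5*u + 1))/(2*u), still 0/0.
After 2 applications of L'Hôpital's rule the quotient is (-25/(5*u + 1)^2)/(2); substituting u = 0 gives -25/2.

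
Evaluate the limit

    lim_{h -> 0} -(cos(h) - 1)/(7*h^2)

1/14

Direct substitution gives 0/0.
Apply L'Hôpital: lim (-sin(h))/(-14*h), still 0/0.
After 2 applications of L'Hôpital's rule the quotient is (-cos(h))/(-14); substituting h = 0 gives 1/14.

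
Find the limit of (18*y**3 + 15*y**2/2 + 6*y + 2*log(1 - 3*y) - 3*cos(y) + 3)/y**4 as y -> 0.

Substitution gives 0/0; apply L'Hôpital's rule 4 times.
After differentiating numerator and denominator 4 times the quotient is (-3*cos(y) - 972/(3*y - 1)^4)/(24); at y = 0 this is -325/8.

-325/8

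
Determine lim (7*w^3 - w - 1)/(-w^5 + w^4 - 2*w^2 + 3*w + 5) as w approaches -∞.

0

The denominator has degree 5 and the numerator degree 3. Dividing numerator and denominator by w^5 sends every term to 0 except the leading denominator term, so the limit is 0.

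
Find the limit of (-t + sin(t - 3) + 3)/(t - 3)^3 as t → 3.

Direct substitution gives 0/0.
Apply L'Hôpital: lim (cos(t - 3) - 1)/(3*(t - 3)^2), still 0/0.
Apply L'Hôpital: lim (-sin(t - 3))/(6*t - 18), still 0/0.
After 3 applications of L'Hôpital's rule the quotient is (-cos(t - 3))/(6); substituting t = 3 gives -1/6.

-1/6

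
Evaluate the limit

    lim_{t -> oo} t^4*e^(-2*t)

0

Write as t^4/e^{2t}, an ∞/∞ form.
Exponential growth dominates any polynomial, so repeated L'Hôpital (or the standard result) gives 0.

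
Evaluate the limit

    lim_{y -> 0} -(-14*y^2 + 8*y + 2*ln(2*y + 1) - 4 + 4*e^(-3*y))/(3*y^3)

Substitution gives 0/0 (the numerator vanishes to order 3).
Expand each term to order y^3: the coefficient of y^3 in 2·ln(1 + 2y) is 16/3 and in 4·e^(-3y) is -18.
Lower-order terms cancel with the polynomial part, so the numerator is (-38/3)·y^3 + o(y^3), and the limit is (-38/3)/(-3) = 38/9.

38/9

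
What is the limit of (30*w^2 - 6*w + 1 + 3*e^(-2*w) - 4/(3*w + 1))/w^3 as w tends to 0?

104

Substitution gives 0/0 (the numerator vanishes to order 3).
Expand each term to order w^3: the coefficient of w^3 in 3·e^(-2w) is -4 and in -4·1/(1 + 3w) is 108.
Lower-order terms cancel with the polynomial part, so the numerator is (104)·w^3 + o(w^3), and the limit is (104)/(1) = 104.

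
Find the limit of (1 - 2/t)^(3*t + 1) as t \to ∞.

e^(-6)

The base → 1 and the exponent → ∞: a 1^∞ form.
Take logarithms: (3t + 1)·ln(1 - 2/t). Since ln(1+u) ~ u for small u, this behaves like (3t)·(-2/t) → -6.
So the limit is e^(-6).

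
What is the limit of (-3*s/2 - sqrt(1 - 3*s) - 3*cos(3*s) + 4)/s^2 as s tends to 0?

Substitution gives 0/0 (the numerator vanishes to order 2).
Expand each term to order s^2: the coefficient of s^2 in -3·cos(3s) is 27/2 and in −√(1 - 3s) is 9/8.
Lower-order terms cancel with the polynomial part, so the numerator is (117/8)·s^2 + o(s^2), and the limit is (117/8)/(1) = 117/8.

117/8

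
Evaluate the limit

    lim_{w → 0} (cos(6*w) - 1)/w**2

-18

Direct substitution gives 0/0.
Apply L'Hôpital: lim (-6*sin(6*w))/(2*w), still 0/0.
After 2 applications of L'Hôpital's rule the quotient is (-36*cos(6*w))/(2); substituting w = 0 gives -18.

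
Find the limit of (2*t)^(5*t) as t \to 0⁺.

Base → 0⁺ and exponent → 0⁺: a 0^0 form.
Take logs: 5t·ln(2t). This is 0·(−∞); rewriting as ln(2t)/(1/(5t)) and applying L'Hôpital gives 0.
Hence the limit is e^0 = 1.

1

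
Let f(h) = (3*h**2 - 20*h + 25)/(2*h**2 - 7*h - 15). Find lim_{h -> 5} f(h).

At h = 5 both the top and bottom vanish — a removable singularity. Factoring out (h - 5) from each leaves (3*h - 5)/(2*h + 3), which at h = 5 equals 10/13.

10/13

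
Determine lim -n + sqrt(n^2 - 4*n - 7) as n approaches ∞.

-2

This has the form ∞ − ∞. Multiply and divide by the conjugate √(n^2 - 4*n - 7) + n.
That gives (-4n - 7) / (√(n^2 - 4*n - 7) + n).
Divide numerator and denominator by n: the limit is -4/(2·1) = -2.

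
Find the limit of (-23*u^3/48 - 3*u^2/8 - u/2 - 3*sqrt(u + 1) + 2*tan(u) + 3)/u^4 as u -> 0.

Substitution gives 0/0; apply L'Hôpital's rule 4 times.
After differentiating numerator and denominator 4 times the quotient is (48*tan(u)^3/cos(u)^2 + 32*tan(u)/cos(u)^2 + 45/(16*(u + 1)^(7/2)))/(24); at u = 0 this is 15/128.

15/128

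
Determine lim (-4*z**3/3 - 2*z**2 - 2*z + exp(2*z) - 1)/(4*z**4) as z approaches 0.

Direct substitution gives 0/0.
Apply L'Hôpital: lim (-4*z^2 - 4*z + 2*e^(2*z) - 2)/(16*z^3), still 0/0.
Apply L'Hôpital: lim (-8*z + 4*e^(2*z) - 4)/(48*z^2), still 0/0.
Apply L'Hôpital: lim (8*e^(2*z) - 8)/(96*z), still 0/0.
After 4 applications of L'Hôpital's rule the quotient is (16*e^(2*z))/(96); substituting z = 0 gives 1/6.

1/6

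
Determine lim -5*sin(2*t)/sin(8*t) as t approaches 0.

Substitution gives 0/0.
Divide numerator and denominator by t: sin(2t)/t → 2 and sin(8t)/t → 8, so the limit is -5·2/8 = -5/4.

-5/4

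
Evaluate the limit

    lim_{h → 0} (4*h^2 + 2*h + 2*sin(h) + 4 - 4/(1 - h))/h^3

-13/3

Substitution gives 0/0; apply L'Hôpital's rule 3 times.
After differentiating numerator and denominator 3 times the quotient is (-2*cos(h) - 24/(h - 1)^4)/(6); at h = 0 this is -13/3.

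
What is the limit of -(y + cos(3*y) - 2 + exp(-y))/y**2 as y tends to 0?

4

Substitution gives 0/0; apply L'Hôpital's rule 2 times.
After differentiating numerator and denominator 2 times the quotient is (-9*cos(3*y) + e^(-y))/(-2); at y = 0 this is 4.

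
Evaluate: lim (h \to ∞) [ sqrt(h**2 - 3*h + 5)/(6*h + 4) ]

1/6

For large |h|, √(h^2 - 3*h + 5) ≈ √1·|h| and the denominator ≈ 6h.
Since h → +∞, |h| = h, giving √1/(6) = 1/6.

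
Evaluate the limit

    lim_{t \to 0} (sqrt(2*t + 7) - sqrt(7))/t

√(7)/7

A 0/0 form; rationalise with √(7 + 2t) + √7. This collapses the numerator to 2t, leaving 2/(√(7 + 2t) + √7) → 2/(2√7) = √(7)/7.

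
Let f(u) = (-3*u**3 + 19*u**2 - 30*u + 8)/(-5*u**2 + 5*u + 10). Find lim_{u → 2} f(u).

-2/3

Since u = 2 makes numerator and denominator zero, (u - 2) divides both.
Cancelling it gives (-3*u^2 + 13*u - 4)/(-5*u - 5); now plug in u = 2 to get -2/3.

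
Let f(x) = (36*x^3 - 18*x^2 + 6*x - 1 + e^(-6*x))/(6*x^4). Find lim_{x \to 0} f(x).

9

Direct substitution gives 0/0.
Apply L'Hôpital: lim (108*x^2 - 36*x + 6 - 6*e^(-6*x))/(24*x^3), still 0/0.
Apply L'Hôpital: lim (216*x - 36 + 36*e^(-6*x))/(72*x^2), still 0/0.
Apply L'Hôpital: lim (216 - 216*e^(-6*x))/(144*x), still 0/0.
After 4 applications of L'Hôpital's rule the quotient is (1296*e^(-6*x))/(144); substituting x = 0 gives 9.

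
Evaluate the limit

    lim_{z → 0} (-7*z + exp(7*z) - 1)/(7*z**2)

7/2

Direct substitution gives 0/0.
Apply L'Hôpital: lim (7*e^(7*z) - 7)/(14*z), still 0/0.
After 2 applications of L'Hôpital's rule the quotient is (49*e^(7*z))/(14); substituting z = 0 gives 7/2.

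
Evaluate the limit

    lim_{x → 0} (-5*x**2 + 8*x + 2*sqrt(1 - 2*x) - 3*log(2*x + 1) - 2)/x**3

-9

Substitution gives 0/0 (the numerator vanishes to order 3).
Expand each term to order x^3: the coefficient of x^3 in -3·ln(1 + 2x) is -8 and in 2·√(1 - 2x) is -1.
Lower-order terms cancel with the polynomial part, so the numerator is (-9)·x^3 + o(x^3), and the limit is (-9)/(1) = -9.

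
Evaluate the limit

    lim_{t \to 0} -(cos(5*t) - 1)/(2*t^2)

Direct substitution gives 0/0.
Apply L'Hôpital: lim (-5*sin(5*t))/(-4*t), still 0/0.
After 2 applications of L'Hôpital's rule the quotient is (-25*cos(5*t))/(-4); substituting t = 0 gives 25/4.

25/4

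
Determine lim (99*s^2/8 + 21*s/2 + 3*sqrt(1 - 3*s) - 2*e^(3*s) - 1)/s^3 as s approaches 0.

-225/16

Substitution gives 0/0; apply L'Hôpital's rule 3 times.
After differentiating numerator and denominator 3 times the quotient is (-54*e^(3*s) - 243/(8*(1 - 3*s)^(5/2)))/(6); at s = 0 this is -225/16.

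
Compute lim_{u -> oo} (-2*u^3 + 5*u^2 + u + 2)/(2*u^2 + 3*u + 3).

-∞

The numerator has higher degree (3 > 2); the quotient behaves like (-2/(2))·u^1 for large |u|.
As u → +∞ this diverges to -∞.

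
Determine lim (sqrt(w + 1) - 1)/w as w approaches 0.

1/2

A 0/0 form; rationalise with √(1 + w) + √1. This collapses the numerator to w, leaving 1/(√(1 + w) + √1) → 1/(2√1) = 1/2.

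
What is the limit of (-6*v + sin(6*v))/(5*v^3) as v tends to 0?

Direct substitution gives 0/0.
Apply L'Hôpital: lim (6*cos(6*v) - 6)/(15*v^2), still 0/0.
Apply L'Hôpital: lim (-36*sin(6*v))/(30*v), still 0/0.
After 3 applications of L'Hôpital's rule the quotient is (-216*cos(6*v))/(30); substituting v = 0 gives -36/5.

-36/5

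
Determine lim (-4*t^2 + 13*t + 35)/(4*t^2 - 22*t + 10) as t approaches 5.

-3/2

At t = 5 both the top and bottom vanish — a removable singularity. Factoring out (t - 5) from each leaves (-4*t - 7)/(4*t - 2), which at t = 5 equals -3/2.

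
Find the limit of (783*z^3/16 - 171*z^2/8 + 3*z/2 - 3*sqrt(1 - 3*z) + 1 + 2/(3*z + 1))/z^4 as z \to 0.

Substitution gives 0/0; apply L'Hôpital's rule 4 times.
After differentiating numerator and denominator 4 times the quotient is (3888/(3*z + 1)^5 + 3645/(16*(1 - 3*z)^(7/2)))/(24); at z = 0 this is 21951/128.

21951/128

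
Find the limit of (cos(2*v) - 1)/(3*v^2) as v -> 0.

Direct substitution gives 0/0.
Apply L'Hôpital: lim (-2*sin(2*v))/(6*v), still 0/0.
After 2 applications of L'Hôpital's rule the quotient is (-4*cos(2*v))/(6); substituting v = 0 gives -2/3.

-2/3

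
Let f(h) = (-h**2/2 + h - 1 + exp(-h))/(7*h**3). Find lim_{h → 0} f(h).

-1/42

Direct substitution gives 0/0.
Apply L'Hôpital: lim (-h + 1 - e^(-h))/(21*h^2), still 0/0.
Apply L'Hôpital: lim (-1 + e^(-h))/(42*h), still 0/0.
After 3 applications of L'Hôpital's rule the quotient is (-e^(-h))/(42); substituting h = 0 gives -1/42.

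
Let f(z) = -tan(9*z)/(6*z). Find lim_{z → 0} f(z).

-3/2

Substitution gives 0/0.
Since tan(u)/u → 1 as u → 0, tan(9z)/(9z) → 1 and the limit is 9/(-6) = -3/2.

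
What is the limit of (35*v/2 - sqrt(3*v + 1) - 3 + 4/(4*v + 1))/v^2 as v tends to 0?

521/8

Substitution gives 0/0; apply L'Hôpital's rule 2 times.
After differentiating numerator and denominator 2 times the quotient is (128/(4*v + 1)^3 + 9/(4*(3*v + 1)^(3/2)))/(2); at v = 0 this is 521/8.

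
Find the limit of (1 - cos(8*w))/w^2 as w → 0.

32

Substitution gives 0/0.
Use (1 − cos u)/u² → 1/2 with u = 8w: the limit is 8²/(2·1) = 32.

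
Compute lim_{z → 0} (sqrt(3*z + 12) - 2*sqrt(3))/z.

√(3)/4

A 0/0 form; rationalise with √(12 + 3z) + √12. This collapses the numerator to 3z, leaving 3/(√(12 + 3z) + √12) → 3/(2√12) = √(3)/4.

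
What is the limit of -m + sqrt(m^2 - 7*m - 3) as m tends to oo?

-7/2

This has the form ∞ − ∞. Multiply and divide by the conjugate √(m^2 - 7*m - 3) + m.
That gives (-7m - 3) / (√(m^2 - 7*m - 3) + m).
Divide numerator and denominator by m: the limit is -7/(2·1) = -7/2.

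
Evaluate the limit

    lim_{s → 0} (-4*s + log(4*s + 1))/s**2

-8

Direct substitution gives 0/0.
Apply L'Hôpital: lim (-4 + 4/(4*s + 1))/(2*s), still 0/0.
After 2 applications of L'Hôpital's rule the quotient is (-16/(4*s + 1)^2)/(2); substituting s = 0 gives -8.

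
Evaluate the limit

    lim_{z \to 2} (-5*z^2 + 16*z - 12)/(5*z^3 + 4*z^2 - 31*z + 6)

Direct substitution gives 0/0, so factor. Both numerator and denominator have (z - 2) as a factor.
After cancelling, the expression reduces to (6 - 5*z)/(5*z^2 + 14*z - 3).
Substituting z = 2 gives -4/45.

-4/45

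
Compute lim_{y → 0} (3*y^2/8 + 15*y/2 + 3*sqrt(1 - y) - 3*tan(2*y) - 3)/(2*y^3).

-131/32

Substitution gives 0/0; apply L'Hôpital's rule 3 times.
After differentiating numerator and denominator 3 times the quotient is (-96*tan(2*y)^2/cos(2*y)^2 - 48/cos(2*y)^4 - 9/(8*(1 - y)^(5/2)))/(12); at y = 0 this is -131/32.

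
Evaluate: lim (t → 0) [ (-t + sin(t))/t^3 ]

Direct substitution gives 0/0.
Apply L'Hôpital: lim (cos(t) - 1)/(3*t^2), still 0/0.
Apply L'Hôpital: lim (-sin(t))/(6*t), still 0/0.
After 3 applications of L'Hôpital's rule the quotient is (-cos(t))/(6); substituting t = 0 gives -1/6.

-1/6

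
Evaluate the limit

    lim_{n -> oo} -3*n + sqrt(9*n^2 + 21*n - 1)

7/2

An ∞ − ∞ form. Rationalising with the conjugate, the difference becomes (21n - 1) / (√(9*n^2 + 21*n - 1) + 3n).
For large n the denominator behaves like 2·3n, so the quotient tends to 21/6 = 7/2.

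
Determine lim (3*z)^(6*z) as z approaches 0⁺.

1

Base → 0⁺ and exponent → 0⁺: a 0^0 form.
Take logs: 6z·ln(3z). This is 0·(−∞); rewriting as ln(3z)/(1/(6z)) and applying L'Hôpital gives 0.
Hence the limit is e^0 = 1.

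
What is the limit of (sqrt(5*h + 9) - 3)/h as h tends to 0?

5/6

A 0/0 form; rationalise with √(9 + 5h) + √9. This collapses the numerator to 5h, leaving 5/(√(9 + 5h) + √9) → 5/(2√9) = 5/6.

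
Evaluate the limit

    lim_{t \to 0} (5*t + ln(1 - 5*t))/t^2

Direct substitution gives 0/0.
Apply L'Hôpital: lim (5 - 5/(1 - 5*t))/(2*t), still 0/0.
After 2 applications of L'Hôpital's rule the quotient is (-25/(1 - 5*t)^2)/(2); substituting t = 0 gives -25/2.

-25/2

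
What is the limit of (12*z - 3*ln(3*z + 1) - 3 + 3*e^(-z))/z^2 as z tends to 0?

Substitution gives 0/0 (the numerator vanishes to order 2).
Expand each term to order z^2: the coefficient of z^2 in 3·e^(-z) is 3/2 and in -3·ln(1 + 3z) is 27/2.
Lower-order terms cancel with the polynomial part, so the numerator is (15)·z^2 + o(z^2), and the limit is (15)/(1) = 15.

15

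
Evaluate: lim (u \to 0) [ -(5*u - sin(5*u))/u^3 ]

-125/6

Direct substitution gives 0/0.
Apply L'Hôpital: lim (5 - 5*cos(5*u))/(-3*u^2), still 0/0.
Apply L'Hôpital: lim (25*sin(5*u))/(-6*u), still 0/0.
After 3 applications of L'Hôpital's rule the quotient is (125*cos(5*u))/(-6); substituting u = 0 gives -125/6.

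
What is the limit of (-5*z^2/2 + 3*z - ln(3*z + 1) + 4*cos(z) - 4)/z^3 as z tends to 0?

-9

Substitution gives 0/0 (the numerator vanishes to order 3).
Expand each term to order z^3: the coefficient of z^3 in 4·cos(z) is 0 and in −ln(1 + 3z) is -9.
Lower-order terms cancel with the polynomial part, so the numerator is (-9)·z^3 + o(z^3), and the limit is (-9)/(1) = -9.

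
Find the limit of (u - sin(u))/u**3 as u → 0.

Direct substitution gives 0/0.
Apply L'Hôpital: lim (1 - cos(u))/(3*u^2), still 0/0.
Apply L'Hôpital: lim (sin(u))/(6*u), still 0/0.
After 3 applications of L'Hôpital's rule the quotient is (cos(u))/(6); substituting u = 0 gives 1/6.

1/6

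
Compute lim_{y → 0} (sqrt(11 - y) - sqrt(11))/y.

-√(11)/22

A 0/0 form; rationalise with √(11 - y) + √11. This collapses the numerator to -y, leaving -1/(√(11 - y) + √11) → -1/(2√11) = -√(11)/22.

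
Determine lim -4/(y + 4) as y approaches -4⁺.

As y → -4⁺, (y + 4) → 0⁺, so (y + 4)^1 → 0⁺ and -4/(y + 4)^1 → -∞.

-∞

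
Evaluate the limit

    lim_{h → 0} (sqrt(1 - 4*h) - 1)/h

-2

Substitution gives 0/0. Multiply numerator and denominator by the conjugate √(1 - 4h) + √1.
The numerator becomes (1 - 4h) − 1 = -4h, so the expression simplifies to -4/(√(1 - 4h) + √1).
Letting h → 0 gives -4/(2√1) = -2.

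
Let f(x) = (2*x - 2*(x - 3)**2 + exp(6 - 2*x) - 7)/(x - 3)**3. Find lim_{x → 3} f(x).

-4/3

Direct substitution gives 0/0.
Apply L'Hôpital: lim (-4*x - 2*e^(6 - 2*x) + 14)/(3*(x - 3)^2), still 0/0.
Apply L'Hôpital: lim (4*e^(6 - 2*x) - 4)/(6*x - 18), still 0/0.
After 3 applications of L'Hôpital's rule the quotient is (-8*e^(6 - 2*x))/(6); substituting x = 3 gives -4/3.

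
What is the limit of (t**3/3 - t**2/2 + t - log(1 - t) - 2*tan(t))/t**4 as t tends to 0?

1/4

Substitution gives 0/0; apply L'Hôpital's rule 4 times.
After differentiating numerator and denominator 4 times the quotient is (16*tan(t)/cos(t)^2 - 48*tan(t)/cos(t)^4 + 6/(t - 1)^4)/(24); at t = 0 this is 1/4.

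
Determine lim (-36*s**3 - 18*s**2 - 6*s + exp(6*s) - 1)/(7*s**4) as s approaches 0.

54/7

Direct substitution gives 0/0.
Apply L'Hôpital: lim (-108*s^2 - 36*s + 6*e^(6*s) - 6)/(28*s^3), still 0/0.
Apply L'Hôpital: lim (-216*s + 36*e^(6*s) - 36)/(84*s^2), still 0/0.
Apply L'Hôpital: lim (216*e^(6*s) - 216)/(168*s), still 0/0.
After 4 applications of L'Hôpital's rule the quotient is (1296*e^(6*s))/(168); substituting s = 0 gives 54/7.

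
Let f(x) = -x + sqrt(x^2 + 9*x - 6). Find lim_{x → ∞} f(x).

9/2

This has the form ∞ − ∞. Multiply and divide by the conjugate √(x^2 + 9*x - 6) + x.
That gives (9x - 6) / (√(x^2 + 9*x - 6) + x).
Divide numerator and denominator by x: the limit is 9/(2·1) = 9/2.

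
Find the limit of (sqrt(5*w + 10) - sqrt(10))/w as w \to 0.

Substitution gives 0/0. Multiply numerator and denominator by the conjugate √(10 + 5w) + √10.
The numerator becomes (10 + 5w) − 10 = 5w, so the expression simplifies to 5/(√(10 + 5w) + √10).
Letting w → 0 gives 5/(2√10) = √(10)/4.

√(10)/4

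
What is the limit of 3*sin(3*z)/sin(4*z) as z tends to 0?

Substitution gives 0/0.
Divide numerator and denominator by z: sin(3z)/z → 3 and sin(4z)/z → 4, so the limit is 3·3/4 = 9/4.

9/4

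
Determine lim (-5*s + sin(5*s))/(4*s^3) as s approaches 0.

-125/24

Direct substitution gives 0/0.
Apply L'Hôpital: lim (5*cos(5*s) - 5)/(12*s^2), still 0/0.
Apply L'Hôpital: lim (-25*sin(5*s))/(24*s), still 0/0.
After 3 applications of L'Hôpital's rule the quotient is (-125*cos(5*s))/(24); substituting s = 0 gives -125/24.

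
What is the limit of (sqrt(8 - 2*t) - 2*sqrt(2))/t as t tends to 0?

A 0/0 form; rationalise with √(8 - 2t) + √8. This collapses the numerator to -2t, leaving -2/(√(8 - 2t) + √8) → -2/(2√8) = -√(2)/4.

-√(2)/4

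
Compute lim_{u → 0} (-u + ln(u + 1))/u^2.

-1/2

Direct substitution gives 0/0.
Apply L'Hôpital: lim (-1 + 1/(u + 1))/(2*u), still 0/0.
After 2 applications of L'Hôpital's rule the quotient is (-1/(u + 1)^2)/(2); substituting u = 0 gives -1/2.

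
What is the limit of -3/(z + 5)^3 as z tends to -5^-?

∞

As z → -5⁻, (z + 5) → 0⁻, so (z + 5)^3 → 0⁻ and -3/(z + 5)^3 → ∞.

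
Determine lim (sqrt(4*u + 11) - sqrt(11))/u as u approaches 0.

2*√(11)/11

Substitution gives 0/0. Multiply numerator and denominator by the conjugate √(11 + 4u) + √11.
The numerator becomes (11 + 4u) − 11 = 4u, so the expression simplifies to 4/(√(11 + 4u) + √11).
Letting u → 0 gives 4/(2√11) = 2*√(11)/11.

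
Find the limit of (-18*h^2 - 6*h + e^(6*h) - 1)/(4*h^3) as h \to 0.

9

Direct substitution gives 0/0.
Apply L'Hôpital: lim (-36*h + 6*e^(6*h) - 6)/(12*h^2), still 0/0.
Apply L'Hôpital: lim (36*e^(6*h) - 36)/(24*h), still 0/0.
After 3 applications of L'Hôpital's rule the quotient is (216*e^(6*h))/(24); substituting h = 0 gives 9.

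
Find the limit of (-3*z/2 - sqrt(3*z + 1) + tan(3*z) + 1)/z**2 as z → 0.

9/8

Substitution gives 0/0; apply L'Hôpital's rule 2 times.
After differentiating numerator and denominator 2 times the quotient is (18*tan(3*z)/cos(3*z)^2 + 9/(4*(3*z + 1)^(3/2)))/(2); at z = 0 this is 9/8.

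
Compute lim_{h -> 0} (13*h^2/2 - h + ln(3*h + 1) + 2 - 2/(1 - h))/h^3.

7

Substitution gives 0/0; apply L'Hôpital's rule 3 times.
After differentiating numerator and denominator 3 times the quotient is (54/(3*h + 1)^3 - 12/(h - 1)^4)/(6); at h = 0 this is 7.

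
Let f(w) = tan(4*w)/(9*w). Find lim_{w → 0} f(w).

4/9

Substitution gives 0/0.
Since tan(u)/u → 1 as u → 0, tan(4w)/(4w) → 1 and the limit is 4/9.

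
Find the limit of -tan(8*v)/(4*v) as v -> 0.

-2

Substitution gives 0/0.
Since tan(u)/u → 1 as u → 0, tan(8v)/(8v) → 1 and the limit is 8/(-4) = -2.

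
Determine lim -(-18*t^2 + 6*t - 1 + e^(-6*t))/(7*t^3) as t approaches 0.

Direct substitution gives 0/0.
Apply L'Hôpital: lim (-36*t + 6 - 6*e^(-6*t))/(-21*t^2), still 0/0.
Apply L'Hôpital: lim (-36 + 36*e^(-6*t))/(-42*t), still 0/0.
After 3 applications of L'Hôpital's rule the quotient is (-216*e^(-6*t))/(-42); substituting t = 0 gives 36/7.

36/7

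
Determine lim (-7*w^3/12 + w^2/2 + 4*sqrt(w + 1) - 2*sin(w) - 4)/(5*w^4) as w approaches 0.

Substitution gives 0/0; apply L'Hôpital's rule 4 times.
After differentiating numerator and denominator 4 times the quotient is (-2*sin(w) - 15/(4*(w + 1)^(7/2)))/(120); at w = 0 this is -1/32.

-1/32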